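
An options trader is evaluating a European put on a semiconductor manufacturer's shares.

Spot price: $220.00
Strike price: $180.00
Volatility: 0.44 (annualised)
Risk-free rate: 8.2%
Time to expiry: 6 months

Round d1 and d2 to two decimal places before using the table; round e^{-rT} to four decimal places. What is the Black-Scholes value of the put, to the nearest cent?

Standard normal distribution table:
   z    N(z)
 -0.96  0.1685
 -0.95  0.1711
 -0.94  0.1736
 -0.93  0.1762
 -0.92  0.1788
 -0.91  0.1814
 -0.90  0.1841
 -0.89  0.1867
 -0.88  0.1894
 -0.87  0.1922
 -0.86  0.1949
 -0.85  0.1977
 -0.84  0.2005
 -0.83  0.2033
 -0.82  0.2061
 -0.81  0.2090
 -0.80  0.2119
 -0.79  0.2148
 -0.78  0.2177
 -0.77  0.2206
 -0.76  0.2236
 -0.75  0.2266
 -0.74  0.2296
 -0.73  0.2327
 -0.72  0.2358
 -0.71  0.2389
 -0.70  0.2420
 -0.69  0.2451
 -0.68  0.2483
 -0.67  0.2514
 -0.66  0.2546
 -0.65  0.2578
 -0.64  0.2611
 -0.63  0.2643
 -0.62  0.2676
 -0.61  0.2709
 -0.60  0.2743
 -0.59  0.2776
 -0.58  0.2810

$7.47

σ√T = 0.44 × 0.7071 = 0.3111
d₁ = [ln(220/180) + (0.082 + ½·0.44²)·0.5] / (σ√T) = (0.2007 + 0.0894) / 0.3111 = 0.9323 ⇒ 0.93
d₂ = 0.9323 − 0.3111 = 0.6212 ⇒ 0.62
e^(−rT) = e^(−0.082·0.5) = 0.9598
N(−d₂) = N(-0.62) = 0.2676;  N(−d₁) = N(-0.93) = 0.1762
P = 180·0.9598·0.2676 − 220·0.1762 = 46.2316 − 38.7640 = 7.4676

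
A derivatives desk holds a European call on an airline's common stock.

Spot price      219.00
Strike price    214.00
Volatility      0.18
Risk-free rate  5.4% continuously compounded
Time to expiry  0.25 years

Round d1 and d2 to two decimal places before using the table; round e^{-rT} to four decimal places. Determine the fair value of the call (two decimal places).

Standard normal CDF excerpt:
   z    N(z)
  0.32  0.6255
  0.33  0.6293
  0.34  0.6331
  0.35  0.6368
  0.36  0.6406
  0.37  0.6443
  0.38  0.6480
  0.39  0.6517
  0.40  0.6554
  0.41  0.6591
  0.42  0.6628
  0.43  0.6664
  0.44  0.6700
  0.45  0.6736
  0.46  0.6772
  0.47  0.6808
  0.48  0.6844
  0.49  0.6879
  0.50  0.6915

12.27

T = 0.25;  σ√T = 0.0900
d₁ = [ln(219/214) + (0.054 + 0.18²/2)·0.25] / 0.0900 = [0.0231 + 0.0175] / 0.0900 = 0.4516 ≈ 0.45
d₂ = d₁ − σ√T = 0.4516 − 0.0900 = 0.3616 ≈ 0.36
exp(−rT) = exp(−0.054·0.25) = 0.9866
C = 219·N(0.45) − 214·0.9866·N(0.36) = 219·0.6736 − 214·0.9866·0.6406 = 147.5184 − 135.2514 = 12.2670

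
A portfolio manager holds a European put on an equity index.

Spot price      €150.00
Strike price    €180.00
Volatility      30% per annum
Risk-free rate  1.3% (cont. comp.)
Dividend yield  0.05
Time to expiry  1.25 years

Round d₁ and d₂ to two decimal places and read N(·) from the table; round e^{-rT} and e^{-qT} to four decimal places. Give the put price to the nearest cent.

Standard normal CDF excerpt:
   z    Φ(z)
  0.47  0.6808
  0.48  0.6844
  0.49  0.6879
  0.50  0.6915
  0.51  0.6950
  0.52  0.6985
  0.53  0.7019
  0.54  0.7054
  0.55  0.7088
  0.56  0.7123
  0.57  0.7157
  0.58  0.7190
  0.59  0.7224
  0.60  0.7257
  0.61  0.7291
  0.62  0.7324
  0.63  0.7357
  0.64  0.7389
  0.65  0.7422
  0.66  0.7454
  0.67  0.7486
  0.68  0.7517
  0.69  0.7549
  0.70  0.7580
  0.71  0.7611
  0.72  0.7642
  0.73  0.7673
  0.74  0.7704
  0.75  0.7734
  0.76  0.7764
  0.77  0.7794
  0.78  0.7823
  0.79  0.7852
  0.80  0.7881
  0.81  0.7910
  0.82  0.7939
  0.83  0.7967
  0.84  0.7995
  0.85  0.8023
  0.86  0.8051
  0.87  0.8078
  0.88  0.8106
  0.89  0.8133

€44.16

σ√T = 0.3·√1.25 = 0.3354
d₁ = [ln(150/180) + (0.013 − 0.05 + 0.3²/2)·1.25] / 0.3354 = [-0.1823 + 0.0100] / 0.3354 = -0.5138 → -0.51
d₂ = d₁ − σ√T = -0.5138 − 0.3354 = -0.8492 → -0.85
exp(−qT) = exp(−0.05·1.25) = 0.9394;  exp(−rT) = exp(−0.013·1.25) = 0.9839
N(−d₂) = N(0.85) = 0.8023;  N(−d₁) = N(0.51) = 0.6950
P = 180·0.9839·0.8023 − 150·0.9394·0.6950 = 142.0889 − 97.9324 = 44.1565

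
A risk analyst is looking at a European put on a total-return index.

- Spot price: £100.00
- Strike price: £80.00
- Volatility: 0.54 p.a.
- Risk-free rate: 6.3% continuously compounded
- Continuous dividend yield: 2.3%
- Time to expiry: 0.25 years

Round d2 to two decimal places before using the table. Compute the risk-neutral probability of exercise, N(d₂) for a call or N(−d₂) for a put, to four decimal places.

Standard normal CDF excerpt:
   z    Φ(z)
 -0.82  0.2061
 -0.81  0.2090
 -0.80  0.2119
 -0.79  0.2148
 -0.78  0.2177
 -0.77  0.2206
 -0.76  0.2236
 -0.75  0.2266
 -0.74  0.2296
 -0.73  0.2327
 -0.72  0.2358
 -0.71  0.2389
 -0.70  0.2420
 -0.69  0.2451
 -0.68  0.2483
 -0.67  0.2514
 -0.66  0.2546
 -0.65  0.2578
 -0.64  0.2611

σ√T = 0.54·√0.25 = 0.2700
ln(S/K) + (r − q + σ²/2)T = ln(100/80) + (0.063 − 0.023 + 0.54²/2)·0.25 = 0.2231 + 0.0465 = 0.2696
d₁ = 0.2696 / 0.2700 = 0.9985 ⇒ 1.00
d₂ = d₁ − σ√T = 0.9985 − 0.2700 = 0.7285 ⇒ 0.73
Risk-neutral Pr[S_T < K] = N(−d₂) = N(-0.73) = 0.2327

0.2327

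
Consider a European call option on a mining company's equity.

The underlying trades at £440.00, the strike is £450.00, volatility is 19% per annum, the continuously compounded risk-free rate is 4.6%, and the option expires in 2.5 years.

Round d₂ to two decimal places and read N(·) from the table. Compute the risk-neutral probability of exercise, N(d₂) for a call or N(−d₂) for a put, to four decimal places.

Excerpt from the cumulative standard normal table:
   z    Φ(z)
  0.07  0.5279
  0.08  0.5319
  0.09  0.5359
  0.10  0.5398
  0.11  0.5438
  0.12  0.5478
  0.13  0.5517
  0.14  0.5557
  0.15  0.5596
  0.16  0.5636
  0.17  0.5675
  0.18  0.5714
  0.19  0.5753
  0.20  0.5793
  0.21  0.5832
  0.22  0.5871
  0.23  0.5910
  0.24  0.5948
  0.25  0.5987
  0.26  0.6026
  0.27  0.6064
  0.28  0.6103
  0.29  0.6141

T = 2.5;  σ√T = 0.3004
d₁ = [ln(440/450) + (0.046 + 0.19²/2)·2.5] / 0.3004 = [-0.0225 + 0.1601] / 0.3004 = 0.4582 ⇒ 0.46
d₂ = d₁ − σ√T = 0.4582 − 0.3004 = 0.1578 ⇒ 0.16
Risk-neutral Pr[S_T > K] = N(d₂) = N(0.16) = 0.5636

0.5636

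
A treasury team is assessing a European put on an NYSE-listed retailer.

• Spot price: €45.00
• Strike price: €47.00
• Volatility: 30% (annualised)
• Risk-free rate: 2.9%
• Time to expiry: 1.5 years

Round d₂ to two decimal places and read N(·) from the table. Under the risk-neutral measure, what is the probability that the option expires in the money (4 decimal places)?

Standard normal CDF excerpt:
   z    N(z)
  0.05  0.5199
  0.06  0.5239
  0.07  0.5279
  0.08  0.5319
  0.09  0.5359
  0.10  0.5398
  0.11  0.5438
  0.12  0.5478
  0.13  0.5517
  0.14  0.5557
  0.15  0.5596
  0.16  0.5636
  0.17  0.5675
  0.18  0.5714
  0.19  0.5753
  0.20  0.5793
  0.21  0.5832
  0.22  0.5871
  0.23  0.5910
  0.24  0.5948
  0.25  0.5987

σ√T = 0.3 × 1.2247 = 0.3674
ln(S/K) + (r + σ²/2)T = ln(45/47) + (0.029 + 0.3²/2)·1.5 = -0.0435 + 0.1110 = 0.0675
d₁ = 0.0675 / 0.3674 = 0.1838 which rounds to 0.18
d₂ = d₁ − σ√T = 0.1838 − 0.3674 = -0.1837 which rounds to -0.18
Risk-neutral Pr[S_T < K] = N(−d₂) = N(0.18) = 0.5714

0.5714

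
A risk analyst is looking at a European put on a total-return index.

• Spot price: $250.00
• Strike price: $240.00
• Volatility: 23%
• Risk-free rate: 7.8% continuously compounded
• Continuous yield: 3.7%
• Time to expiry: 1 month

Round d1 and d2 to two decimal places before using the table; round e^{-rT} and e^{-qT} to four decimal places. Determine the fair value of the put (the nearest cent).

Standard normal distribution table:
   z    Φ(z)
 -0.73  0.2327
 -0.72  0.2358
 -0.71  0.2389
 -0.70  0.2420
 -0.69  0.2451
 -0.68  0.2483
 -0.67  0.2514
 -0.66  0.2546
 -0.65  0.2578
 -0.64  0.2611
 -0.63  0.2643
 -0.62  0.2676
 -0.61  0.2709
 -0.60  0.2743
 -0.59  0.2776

$2.71

T = 0.08333;  σ√T = 0.0664
d₁ = [ln(250/240) + (0.078 − 0.037 + ½·0.23²)·0.08333] / (σ√T) = (0.0408 + 0.0056) / 0.0664 = 0.6995 ⇒ 0.70
d₂ = 0.6995 − 0.0664 = 0.6331 ⇒ 0.63
exp(−qT) = exp(−0.037·0.08333) = 0.9969;  exp(−rT) = exp(−0.078·0.08333) = 0.9935
P = 240·0.9935·N(-0.63) − 250·0.9969·N(-0.70) = 240·0.9935·0.2643 − 250·0.9969·0.2420 = 63.0197 − 60.3124 = 2.7072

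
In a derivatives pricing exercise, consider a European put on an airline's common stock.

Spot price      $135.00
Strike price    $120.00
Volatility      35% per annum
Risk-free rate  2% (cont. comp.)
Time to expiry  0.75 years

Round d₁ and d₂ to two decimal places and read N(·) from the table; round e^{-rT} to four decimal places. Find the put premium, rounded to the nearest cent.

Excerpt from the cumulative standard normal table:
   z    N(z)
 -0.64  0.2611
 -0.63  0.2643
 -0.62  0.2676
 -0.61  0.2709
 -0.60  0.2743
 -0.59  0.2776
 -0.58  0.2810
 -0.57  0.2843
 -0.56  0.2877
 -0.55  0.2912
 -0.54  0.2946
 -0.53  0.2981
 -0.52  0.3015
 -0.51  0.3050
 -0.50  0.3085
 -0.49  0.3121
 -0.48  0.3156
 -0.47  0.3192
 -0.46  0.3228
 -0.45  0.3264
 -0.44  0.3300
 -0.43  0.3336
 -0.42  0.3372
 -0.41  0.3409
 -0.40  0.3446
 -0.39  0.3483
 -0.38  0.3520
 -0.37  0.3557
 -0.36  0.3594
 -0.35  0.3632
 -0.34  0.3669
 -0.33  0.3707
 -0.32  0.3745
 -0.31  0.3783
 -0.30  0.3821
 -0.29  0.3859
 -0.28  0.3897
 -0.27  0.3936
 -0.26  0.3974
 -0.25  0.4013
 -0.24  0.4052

$8.14

σ√T = 0.35 × 0.8660 = 0.3031
ln(S/K) + (r + σ²/2)T = ln(135/120) + (0.02 + 0.35²/2)·0.75 = 0.1178 + 0.0609 = 0.1787
d₁ = 0.1787 / 0.3031 = 0.5896 ⇒ 0.59
d₂ = d₁ − σ√T = 0.5896 − 0.3031 = 0.2865 ⇒ 0.29
e^(−rT) = e^(−0.02·0.75) = 0.9851
P = 120·0.9851·N(-0.29) − 135·N(-0.59) = 120·0.9851·0.3859 − 135·0.2776 = 45.6180 − 37.4760 = 8.1420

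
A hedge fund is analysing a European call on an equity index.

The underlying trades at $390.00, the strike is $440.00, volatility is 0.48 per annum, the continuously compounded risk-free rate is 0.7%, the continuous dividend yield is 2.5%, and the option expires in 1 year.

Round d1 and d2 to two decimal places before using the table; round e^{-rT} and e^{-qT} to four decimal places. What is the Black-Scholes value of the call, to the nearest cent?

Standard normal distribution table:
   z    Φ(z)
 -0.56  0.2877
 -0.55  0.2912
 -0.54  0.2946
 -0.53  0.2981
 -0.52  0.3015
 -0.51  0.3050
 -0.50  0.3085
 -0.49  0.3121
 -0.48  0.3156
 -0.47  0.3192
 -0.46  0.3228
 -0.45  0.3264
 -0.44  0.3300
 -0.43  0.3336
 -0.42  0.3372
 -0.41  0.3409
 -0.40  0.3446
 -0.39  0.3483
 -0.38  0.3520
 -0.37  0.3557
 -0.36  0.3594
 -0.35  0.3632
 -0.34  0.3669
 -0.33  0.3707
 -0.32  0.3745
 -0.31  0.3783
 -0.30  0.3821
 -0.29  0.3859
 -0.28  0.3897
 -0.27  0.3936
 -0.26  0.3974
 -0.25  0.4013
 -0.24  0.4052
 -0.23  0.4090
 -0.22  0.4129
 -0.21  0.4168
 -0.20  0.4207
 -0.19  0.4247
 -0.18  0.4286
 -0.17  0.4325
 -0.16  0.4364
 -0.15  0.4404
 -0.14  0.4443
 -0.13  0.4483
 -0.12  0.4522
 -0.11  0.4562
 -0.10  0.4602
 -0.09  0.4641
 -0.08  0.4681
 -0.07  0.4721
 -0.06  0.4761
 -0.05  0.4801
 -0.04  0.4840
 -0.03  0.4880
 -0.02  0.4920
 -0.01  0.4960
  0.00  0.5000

$52.37

T = 1;  σ√T = 0.4800
d₁ = [ln(390/440) + (0.007 − 0.025 + ½·0.48²)·1] / (σ√T) = (-0.1206 + 0.0972) / 0.4800 = -0.0488 which rounds to -0.05
d₂ = -0.0488 − 0.4800 = -0.5288 which rounds to -0.53
exp(−qT) = exp(−0.025·1) = 0.9753;  exp(−rT) = exp(−0.007·1) = 0.9930
N(d₁) = N(-0.05) = 0.4801;  N(d₂) = N(-0.53) = 0.2981
C = 390·0.9753·0.4801 − 440·0.9930·0.2981 = 182.6142 − 130.2459 = 52.3683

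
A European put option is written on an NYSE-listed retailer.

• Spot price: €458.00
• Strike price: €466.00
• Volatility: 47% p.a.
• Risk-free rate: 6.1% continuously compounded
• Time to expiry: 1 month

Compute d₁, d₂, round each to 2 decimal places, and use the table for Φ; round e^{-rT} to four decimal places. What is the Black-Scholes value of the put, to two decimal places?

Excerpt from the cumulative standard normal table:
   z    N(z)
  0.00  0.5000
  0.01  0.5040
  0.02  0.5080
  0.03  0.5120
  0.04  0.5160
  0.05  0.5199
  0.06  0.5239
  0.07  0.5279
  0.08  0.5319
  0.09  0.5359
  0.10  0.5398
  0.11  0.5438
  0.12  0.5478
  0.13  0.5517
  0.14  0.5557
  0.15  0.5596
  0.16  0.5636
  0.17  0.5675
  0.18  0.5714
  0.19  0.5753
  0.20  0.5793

€28.63

σ√T = 0.47 × 0.2887 = 0.1357
d₁ = [ln(458/466) + (0.061 + ½·0.47²)·0.08333] / (σ√T) = (-0.0173 + 0.0143) / 0.1357 = -0.0223 which rounds to -0.02
d₂ = -0.0223 − 0.1357 = -0.1580 which rounds to -0.16
e^(−rT) = e^(−0.061·0.08333) = 0.9949
N(−d₂) = N(0.16) = 0.5636;  N(−d₁) = N(0.02) = 0.5080
P = 466·0.9949·0.5636 − 458·0.5080 = 261.2981 − 232.6640 = 28.6341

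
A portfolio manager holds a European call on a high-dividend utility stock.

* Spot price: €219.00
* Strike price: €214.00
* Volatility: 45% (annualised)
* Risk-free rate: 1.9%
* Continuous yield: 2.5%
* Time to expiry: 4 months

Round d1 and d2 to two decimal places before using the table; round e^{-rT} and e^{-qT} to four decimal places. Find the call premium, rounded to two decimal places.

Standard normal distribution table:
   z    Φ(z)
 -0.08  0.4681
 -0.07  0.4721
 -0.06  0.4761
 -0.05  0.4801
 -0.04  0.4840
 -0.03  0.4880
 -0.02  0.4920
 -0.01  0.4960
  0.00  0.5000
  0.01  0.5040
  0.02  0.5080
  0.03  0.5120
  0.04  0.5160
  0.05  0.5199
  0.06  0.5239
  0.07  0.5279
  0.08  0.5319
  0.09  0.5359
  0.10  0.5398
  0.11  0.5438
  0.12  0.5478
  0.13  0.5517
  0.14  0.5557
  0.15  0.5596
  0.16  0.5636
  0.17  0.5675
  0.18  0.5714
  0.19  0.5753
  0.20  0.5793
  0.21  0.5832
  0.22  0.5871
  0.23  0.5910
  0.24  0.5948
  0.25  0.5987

€24.57

T = 0.3333;  σ√T = 0.2598
ln(S/K) + (r − q + σ²/2)T = ln(219/214) + (0.019 − 0.025 + 0.45²/2)·0.3333 = 0.0231 + 0.0318 = 0.0548
d₁ = 0.0548 / 0.2598 = 0.2111 ≈ 0.21
d₂ = d₁ − σ√T = 0.2111 − 0.2598 = -0.0487 ≈ -0.05
e^(−qT) = e^(−0.025·0.3333) = 0.9917;  e^(−rT) = e^(−0.019·0.3333) = 0.9937
C = 219·0.9917·N(0.21) − 214·0.9937·N(-0.05) = 219·0.9917·0.5832 − 214·0.9937·0.4801 = 126.6607 − 102.0941 = 24.5666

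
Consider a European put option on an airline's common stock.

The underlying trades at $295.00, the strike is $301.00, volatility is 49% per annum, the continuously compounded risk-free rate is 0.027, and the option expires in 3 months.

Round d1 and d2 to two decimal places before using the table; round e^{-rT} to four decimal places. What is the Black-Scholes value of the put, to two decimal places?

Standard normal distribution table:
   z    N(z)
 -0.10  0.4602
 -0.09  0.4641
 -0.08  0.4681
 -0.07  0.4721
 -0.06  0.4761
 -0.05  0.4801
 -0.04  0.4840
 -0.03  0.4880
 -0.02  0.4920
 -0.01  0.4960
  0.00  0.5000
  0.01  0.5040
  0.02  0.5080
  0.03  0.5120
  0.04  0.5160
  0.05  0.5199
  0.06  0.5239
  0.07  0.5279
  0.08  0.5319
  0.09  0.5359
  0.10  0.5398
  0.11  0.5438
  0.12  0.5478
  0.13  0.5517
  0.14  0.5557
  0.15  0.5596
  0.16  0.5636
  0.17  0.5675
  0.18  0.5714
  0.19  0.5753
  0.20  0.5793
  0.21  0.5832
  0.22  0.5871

$31.57

σ√T = 0.49·√0.25 = 0.2450
d₁ = [ln(295/301) + (0.027 + 0.49²/2)·0.25] / 0.2450 = [-0.0201 + 0.0368] / 0.2450 = 0.0679 ≈ 0.07
d₂ = d₁ − σ√T = 0.0679 − 0.2450 = -0.1771 ≈ -0.18
e^(−rT) = e^(−0.027·0.25) = 0.9933
P = 301·0.9933·N(0.18) − 295·N(-0.07) = 301·0.9933·0.5714 − 295·0.4721 = 170.8391 − 139.2695 = 31.5696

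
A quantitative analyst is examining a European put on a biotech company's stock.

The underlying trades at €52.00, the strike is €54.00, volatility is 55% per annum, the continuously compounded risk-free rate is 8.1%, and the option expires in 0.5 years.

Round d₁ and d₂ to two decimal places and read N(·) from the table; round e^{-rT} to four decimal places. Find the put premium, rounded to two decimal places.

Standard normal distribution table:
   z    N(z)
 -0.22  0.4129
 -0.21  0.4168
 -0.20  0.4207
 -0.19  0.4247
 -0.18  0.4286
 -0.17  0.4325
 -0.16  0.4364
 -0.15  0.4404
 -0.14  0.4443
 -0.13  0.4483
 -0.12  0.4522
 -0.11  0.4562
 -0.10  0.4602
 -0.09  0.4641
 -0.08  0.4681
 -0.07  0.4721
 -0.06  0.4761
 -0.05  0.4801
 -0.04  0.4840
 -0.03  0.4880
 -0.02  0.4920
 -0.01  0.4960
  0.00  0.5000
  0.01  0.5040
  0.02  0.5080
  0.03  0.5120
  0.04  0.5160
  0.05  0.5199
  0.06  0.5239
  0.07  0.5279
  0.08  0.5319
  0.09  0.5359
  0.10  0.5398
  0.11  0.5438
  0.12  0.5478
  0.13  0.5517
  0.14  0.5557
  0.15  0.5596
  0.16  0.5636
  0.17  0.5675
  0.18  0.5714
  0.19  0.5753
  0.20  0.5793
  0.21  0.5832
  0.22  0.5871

σ√T = 0.55 × 0.7071 = 0.3889
ln(S/K) + (r + σ²/2)T = ln(52/54) + (0.081 + 0.55²/2)·0.5 = -0.0377 + 0.1161 = 0.0784
d₁ = 0.0784 / 0.3889 = 0.2016 which rounds to 0.20
d₂ = d₁ − σ√T = 0.2016 − 0.3889 = -0.1874 which rounds to -0.19
exp(−rT) = exp(−0.081·0.5) = 0.9603
N(−d₂) = N(0.19) = 0.5753;  N(−d₁) = N(-0.20) = 0.4207
P = 54·0.9603·0.5753 − 52·0.4207 = 29.8329 − 21.8764 = 7.9565

€7.96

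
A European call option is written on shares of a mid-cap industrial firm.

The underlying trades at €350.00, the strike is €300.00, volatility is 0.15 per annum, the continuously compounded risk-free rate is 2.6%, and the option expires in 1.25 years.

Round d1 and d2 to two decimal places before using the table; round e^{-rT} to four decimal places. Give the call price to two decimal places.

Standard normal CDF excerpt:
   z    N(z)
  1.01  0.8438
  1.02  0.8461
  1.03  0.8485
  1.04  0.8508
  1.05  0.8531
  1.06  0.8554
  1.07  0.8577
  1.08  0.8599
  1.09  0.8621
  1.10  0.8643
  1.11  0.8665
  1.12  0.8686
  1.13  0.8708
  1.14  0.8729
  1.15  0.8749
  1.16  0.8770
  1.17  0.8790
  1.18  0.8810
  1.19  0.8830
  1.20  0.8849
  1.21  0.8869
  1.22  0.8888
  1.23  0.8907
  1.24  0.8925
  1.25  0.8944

T = 1.25;  σ√T = 0.1677
ln(S/K) + (r + σ²/2)T = ln(350/300) + (0.026 + 0.15²/2)·1.25 = 0.1542 + 0.0466 = 0.2007
d₁ = 0.2007 / 0.1677 = 1.1968 which rounds to 1.20
d₂ = d₁ − σ√T = 1.1968 − 0.1677 = 1.0291 which rounds to 1.03
e^(−rT) = e^(−0.026·1.25) = 0.9680
N(d₁) = N(1.20) = 0.8849;  N(d₂) = N(1.03) = 0.8485
C = 350·0.8849 − 300·0.9680·0.8485 = 309.7150 − 246.4044 = 63.3106

€63.31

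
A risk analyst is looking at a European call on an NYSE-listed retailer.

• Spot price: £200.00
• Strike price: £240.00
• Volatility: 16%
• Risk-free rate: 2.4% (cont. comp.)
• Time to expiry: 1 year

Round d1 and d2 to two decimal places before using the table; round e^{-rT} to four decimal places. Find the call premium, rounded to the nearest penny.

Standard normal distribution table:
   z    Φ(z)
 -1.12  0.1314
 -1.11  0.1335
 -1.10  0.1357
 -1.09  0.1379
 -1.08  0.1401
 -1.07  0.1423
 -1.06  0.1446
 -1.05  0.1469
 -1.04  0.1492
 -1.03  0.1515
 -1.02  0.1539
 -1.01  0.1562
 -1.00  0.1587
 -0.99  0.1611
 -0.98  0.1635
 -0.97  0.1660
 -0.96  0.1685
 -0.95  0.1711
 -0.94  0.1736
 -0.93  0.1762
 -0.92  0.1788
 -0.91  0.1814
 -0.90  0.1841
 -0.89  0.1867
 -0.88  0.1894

σ√T = 0.16 × 1.0000 = 0.1600
d₁ = [ln(200/240) + (0.024 + 0.16²/2)·1] / 0.1600 = [-0.1823 + 0.0368] / 0.1600 = -0.9095 ≈ -0.91
d₂ = d₁ − σ√T = -0.9095 − 0.1600 = -1.0695 ≈ -1.07
exp(−rT) = exp(−0.024·1) = 0.9763
N(d₁) = N(-0.91) = 0.1814;  N(d₂) = N(-1.07) = 0.1423
C = 200·0.1814 − 240·0.9763·0.1423 = 36.2800 − 33.3426 = 2.9374

£2.94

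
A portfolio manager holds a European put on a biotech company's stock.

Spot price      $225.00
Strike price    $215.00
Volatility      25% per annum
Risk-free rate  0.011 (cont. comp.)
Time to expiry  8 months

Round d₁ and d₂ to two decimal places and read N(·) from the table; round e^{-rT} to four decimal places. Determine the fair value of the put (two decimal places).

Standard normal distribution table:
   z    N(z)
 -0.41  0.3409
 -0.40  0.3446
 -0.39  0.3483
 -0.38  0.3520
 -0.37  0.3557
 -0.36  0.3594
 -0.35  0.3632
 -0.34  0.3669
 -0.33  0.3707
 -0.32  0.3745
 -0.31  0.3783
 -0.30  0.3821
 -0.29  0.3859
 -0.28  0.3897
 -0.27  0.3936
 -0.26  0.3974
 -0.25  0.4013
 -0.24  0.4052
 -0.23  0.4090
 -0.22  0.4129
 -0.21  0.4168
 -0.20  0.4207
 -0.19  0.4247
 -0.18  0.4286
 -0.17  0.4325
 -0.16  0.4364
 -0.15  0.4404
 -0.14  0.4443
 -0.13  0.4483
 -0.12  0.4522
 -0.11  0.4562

$12.28

T = 0.6667;  σ√T = 0.2041
d₁ = [ln(225/215) + (0.011 + ½·0.25²)·0.6667] / (σ√T) = (0.0455 + 0.0282) / 0.2041 = 0.3607 ≈ 0.36
d₂ = 0.3607 − 0.2041 = 0.1566 ≈ 0.16
e^(−rT) = e^(−0.011·0.6667) = 0.9927
P = 215·0.9927·N(-0.16) − 225·N(-0.36) = 215·0.9927·0.4364 − 225·0.3594 = 93.1411 − 80.8650 = 12.2761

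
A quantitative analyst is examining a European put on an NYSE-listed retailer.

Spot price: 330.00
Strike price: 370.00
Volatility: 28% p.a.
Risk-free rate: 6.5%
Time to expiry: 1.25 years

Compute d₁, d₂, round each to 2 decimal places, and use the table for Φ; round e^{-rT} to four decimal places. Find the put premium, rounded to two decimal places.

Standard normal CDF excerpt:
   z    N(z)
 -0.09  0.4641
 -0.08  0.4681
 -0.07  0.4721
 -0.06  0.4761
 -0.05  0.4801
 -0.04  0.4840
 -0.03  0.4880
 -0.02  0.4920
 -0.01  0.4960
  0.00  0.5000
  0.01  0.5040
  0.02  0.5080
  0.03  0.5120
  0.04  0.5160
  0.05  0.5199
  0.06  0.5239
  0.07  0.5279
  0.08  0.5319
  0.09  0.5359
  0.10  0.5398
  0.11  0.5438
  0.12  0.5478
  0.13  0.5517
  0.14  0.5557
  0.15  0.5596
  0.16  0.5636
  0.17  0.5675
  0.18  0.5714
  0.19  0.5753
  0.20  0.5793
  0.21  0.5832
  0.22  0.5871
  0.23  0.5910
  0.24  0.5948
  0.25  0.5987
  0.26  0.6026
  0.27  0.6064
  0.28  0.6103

T = 1.25;  σ√T = 0.3130
d₁ = [ln(330/370) + (0.065 + 0.28²/2)·1.25] / 0.3130 = [-0.1144 + 0.1303] / 0.3130 = 0.0506 ≈ 0.05
d₂ = d₁ − σ√T = 0.0506 − 0.3130 = -0.2625 ≈ -0.26
exp(−rT) = exp(−0.065·1.25) = 0.9220
P = 370·0.9220·N(0.26) − 330·N(-0.05) = 370·0.9220·0.6026 − 330·0.4801 = 205.5710 − 158.4330 = 47.1380

47.14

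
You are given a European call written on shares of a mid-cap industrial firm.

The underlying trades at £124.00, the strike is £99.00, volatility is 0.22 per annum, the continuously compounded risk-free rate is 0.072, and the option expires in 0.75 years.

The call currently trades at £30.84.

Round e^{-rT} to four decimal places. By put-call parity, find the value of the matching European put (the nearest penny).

£0.63

e^(−rT) = e^(−0.072·0.75) = 0.9474
Put-call parity: C − P = S − K·e^(−rT) = 124 − 99·0.9474 = 124 − 93.7926 = 30.2074
P = C − (C − P) = 30.84 − (30.2074) = 0.6326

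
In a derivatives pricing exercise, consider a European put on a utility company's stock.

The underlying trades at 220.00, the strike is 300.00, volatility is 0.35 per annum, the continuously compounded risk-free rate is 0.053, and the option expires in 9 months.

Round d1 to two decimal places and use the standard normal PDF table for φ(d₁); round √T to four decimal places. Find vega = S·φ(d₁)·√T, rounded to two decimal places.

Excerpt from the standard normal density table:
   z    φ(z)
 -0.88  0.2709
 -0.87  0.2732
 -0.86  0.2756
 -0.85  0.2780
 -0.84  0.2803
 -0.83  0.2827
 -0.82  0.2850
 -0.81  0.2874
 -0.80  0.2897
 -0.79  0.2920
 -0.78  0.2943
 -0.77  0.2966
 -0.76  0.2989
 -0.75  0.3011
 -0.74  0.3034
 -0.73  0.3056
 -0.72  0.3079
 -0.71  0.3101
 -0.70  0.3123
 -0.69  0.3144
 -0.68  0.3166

T = 0.75;  σ√T = 0.3031
d₁ = [ln(220/300) + (0.053 + ½·0.35²)·0.75] / (σ√T) = (-0.3102 + 0.0857) / 0.3031 = -0.7406 ⇒ -0.74
√T = √0.75 = 0.8660
φ(d₁) = φ(-0.74) = 0.3034
vega = S·φ(d₁)·√T = 220·0.3034·0.8660 = 57.8038
(Vega is the same for a European call and put with the same parameters.)

57.80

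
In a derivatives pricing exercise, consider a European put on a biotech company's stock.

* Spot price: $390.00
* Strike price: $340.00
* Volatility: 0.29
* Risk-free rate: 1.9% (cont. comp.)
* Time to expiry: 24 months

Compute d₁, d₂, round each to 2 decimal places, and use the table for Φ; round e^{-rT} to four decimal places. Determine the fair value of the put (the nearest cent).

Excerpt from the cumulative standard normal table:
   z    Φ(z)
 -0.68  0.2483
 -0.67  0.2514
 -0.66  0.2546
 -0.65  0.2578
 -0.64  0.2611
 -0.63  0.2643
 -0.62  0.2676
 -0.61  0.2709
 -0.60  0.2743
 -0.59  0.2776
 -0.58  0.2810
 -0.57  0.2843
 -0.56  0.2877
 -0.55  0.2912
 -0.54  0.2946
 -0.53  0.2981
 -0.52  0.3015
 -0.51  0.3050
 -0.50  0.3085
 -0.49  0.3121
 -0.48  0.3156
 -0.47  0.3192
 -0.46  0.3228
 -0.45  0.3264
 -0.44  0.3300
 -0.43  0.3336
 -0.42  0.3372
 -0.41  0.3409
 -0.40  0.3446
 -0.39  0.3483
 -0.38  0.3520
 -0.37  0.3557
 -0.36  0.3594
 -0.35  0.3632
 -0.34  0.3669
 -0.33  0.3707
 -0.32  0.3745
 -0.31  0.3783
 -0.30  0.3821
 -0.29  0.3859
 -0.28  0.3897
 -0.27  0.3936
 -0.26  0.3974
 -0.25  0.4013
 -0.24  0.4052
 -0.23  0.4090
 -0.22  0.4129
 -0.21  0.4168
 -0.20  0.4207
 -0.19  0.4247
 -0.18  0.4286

$32.07

σ√T = 0.29·√2 = 0.4101
d₁ = [ln(390/340) + (0.019 + ½·0.29²)·2] / (σ√T) = (0.1372 + 0.1221) / 0.4101 = 0.6323 → 0.63
d₂ = 0.6323 − 0.4101 = 0.2221 → 0.22
e^(−rT) = e^(−0.019·2) = 0.9627
P = 340·0.9627·N(-0.22) − 390·N(-0.63) = 340·0.9627·0.4129 − 390·0.2643 = 135.1496 − 103.0770 = 32.0726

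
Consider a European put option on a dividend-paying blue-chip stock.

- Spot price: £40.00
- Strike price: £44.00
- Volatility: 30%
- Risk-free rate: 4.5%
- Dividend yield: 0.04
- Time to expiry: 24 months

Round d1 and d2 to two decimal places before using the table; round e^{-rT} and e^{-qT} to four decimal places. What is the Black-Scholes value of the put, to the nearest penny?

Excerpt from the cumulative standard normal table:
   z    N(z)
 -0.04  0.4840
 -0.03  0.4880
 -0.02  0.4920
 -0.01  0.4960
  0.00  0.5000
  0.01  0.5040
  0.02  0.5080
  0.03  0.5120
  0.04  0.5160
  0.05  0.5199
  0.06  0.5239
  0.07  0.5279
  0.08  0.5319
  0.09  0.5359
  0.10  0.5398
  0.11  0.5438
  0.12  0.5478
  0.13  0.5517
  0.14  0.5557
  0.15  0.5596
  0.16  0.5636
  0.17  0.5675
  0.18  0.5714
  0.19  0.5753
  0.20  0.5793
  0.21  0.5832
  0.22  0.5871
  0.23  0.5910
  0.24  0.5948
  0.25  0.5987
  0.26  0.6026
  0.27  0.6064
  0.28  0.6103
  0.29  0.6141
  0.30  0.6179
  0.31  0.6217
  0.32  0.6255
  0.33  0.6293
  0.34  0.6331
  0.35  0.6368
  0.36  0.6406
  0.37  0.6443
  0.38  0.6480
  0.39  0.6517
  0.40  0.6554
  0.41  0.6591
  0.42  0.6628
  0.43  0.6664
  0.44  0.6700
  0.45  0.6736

T = 2;  σ√T = 0.4243
d₁ = [ln(40/44) + (0.045 − 0.04 + ½·0.3²)·2] / (σ√T) = (-0.0953 + 0.1000) / 0.4243 = 0.0111 which rounds to 0.01
d₂ = 0.0111 − 0.4243 = -0.4132 which rounds to -0.41
e^(−qT) = e^(−0.04·2) = 0.9231;  e^(−rT) = e^(−0.045·2) = 0.9139
N(−d₂) = N(0.41) = 0.6591;  N(−d₁) = N(-0.01) = 0.4960
P = 44·0.9139·0.6591 − 40·0.9231·0.4960 = 26.5035 − 18.3143 = 8.1892

£8.19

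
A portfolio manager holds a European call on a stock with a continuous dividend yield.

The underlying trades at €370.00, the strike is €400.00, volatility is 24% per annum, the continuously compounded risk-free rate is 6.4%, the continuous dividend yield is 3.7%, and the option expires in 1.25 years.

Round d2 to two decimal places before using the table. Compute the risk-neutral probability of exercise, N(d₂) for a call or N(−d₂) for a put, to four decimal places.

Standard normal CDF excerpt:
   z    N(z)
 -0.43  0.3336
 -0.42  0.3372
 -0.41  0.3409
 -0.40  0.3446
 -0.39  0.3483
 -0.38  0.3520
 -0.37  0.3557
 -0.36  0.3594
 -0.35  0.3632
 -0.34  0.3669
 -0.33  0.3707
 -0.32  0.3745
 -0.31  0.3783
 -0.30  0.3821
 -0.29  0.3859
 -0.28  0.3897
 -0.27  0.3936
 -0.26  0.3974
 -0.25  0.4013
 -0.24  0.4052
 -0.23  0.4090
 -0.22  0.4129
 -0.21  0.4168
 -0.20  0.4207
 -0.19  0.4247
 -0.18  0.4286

0.3821

σ√T = 0.24·√1.25 = 0.2683
d₁ = [ln(370/400) + (0.064 − 0.037 + ½·0.24²)·1.25] / (σ√T) = (-0.0780 + 0.0698) / 0.2683 = -0.0306 ≈ -0.03
d₂ = -0.0306 − 0.2683 = -0.2989 ≈ -0.30
Risk-neutral Pr[S_T > K] = N(d₂) = N(-0.30) = 0.3821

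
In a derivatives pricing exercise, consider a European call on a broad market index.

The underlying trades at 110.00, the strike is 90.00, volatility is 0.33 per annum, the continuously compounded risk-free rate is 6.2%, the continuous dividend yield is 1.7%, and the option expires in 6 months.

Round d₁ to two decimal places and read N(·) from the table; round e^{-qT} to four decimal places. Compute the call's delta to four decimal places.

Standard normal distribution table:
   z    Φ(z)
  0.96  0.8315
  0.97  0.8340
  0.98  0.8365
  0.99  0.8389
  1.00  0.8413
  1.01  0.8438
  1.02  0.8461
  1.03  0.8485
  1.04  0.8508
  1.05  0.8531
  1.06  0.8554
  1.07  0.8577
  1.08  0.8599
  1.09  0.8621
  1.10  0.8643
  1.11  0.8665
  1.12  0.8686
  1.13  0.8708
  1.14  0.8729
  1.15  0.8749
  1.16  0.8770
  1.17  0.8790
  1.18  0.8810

0.8504

σ√T = 0.33 × 0.7071 = 0.2333
ln(S/K) + (r − q + σ²/2)T = ln(110/90) + (0.062 − 0.017 + 0.33²/2)·0.5 = 0.2007 + 0.0497 = 0.2504
d₁ = 0.2504 / 0.2333 = 1.0731 → 1.07
N(d₁) = N(1.07) = 0.8577
Δ_call = exp(−qT)·N(d₁) = 0.9915·0.8577 = 0.8504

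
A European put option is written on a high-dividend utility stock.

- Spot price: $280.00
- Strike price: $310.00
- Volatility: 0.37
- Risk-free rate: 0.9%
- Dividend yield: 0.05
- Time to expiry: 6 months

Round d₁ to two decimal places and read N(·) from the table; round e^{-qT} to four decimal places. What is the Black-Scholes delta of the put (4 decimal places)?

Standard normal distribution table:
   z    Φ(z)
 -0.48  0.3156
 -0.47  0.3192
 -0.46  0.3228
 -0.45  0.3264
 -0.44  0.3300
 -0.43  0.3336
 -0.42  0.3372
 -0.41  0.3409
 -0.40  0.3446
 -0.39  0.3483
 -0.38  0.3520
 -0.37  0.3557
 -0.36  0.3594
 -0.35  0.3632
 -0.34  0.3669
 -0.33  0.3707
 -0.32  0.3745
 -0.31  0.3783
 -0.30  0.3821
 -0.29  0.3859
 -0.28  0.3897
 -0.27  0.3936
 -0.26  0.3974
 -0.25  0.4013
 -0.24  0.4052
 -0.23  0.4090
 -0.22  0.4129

σ√T = 0.37·√0.5 = 0.2616
d₁ = [ln(280/310) + (0.009 − 0.05 + 0.37²/2)·0.5] / 0.2616 = [-0.1018 + 0.0137] / 0.2616 = -0.3366 ≈ -0.34
N(d₁) = N(-0.34) = 0.3669
Δ_put = e^(−qT)·(N(d₁) − 1) = 0.9753·(0.3669 − 1) = -0.6175

-0.6175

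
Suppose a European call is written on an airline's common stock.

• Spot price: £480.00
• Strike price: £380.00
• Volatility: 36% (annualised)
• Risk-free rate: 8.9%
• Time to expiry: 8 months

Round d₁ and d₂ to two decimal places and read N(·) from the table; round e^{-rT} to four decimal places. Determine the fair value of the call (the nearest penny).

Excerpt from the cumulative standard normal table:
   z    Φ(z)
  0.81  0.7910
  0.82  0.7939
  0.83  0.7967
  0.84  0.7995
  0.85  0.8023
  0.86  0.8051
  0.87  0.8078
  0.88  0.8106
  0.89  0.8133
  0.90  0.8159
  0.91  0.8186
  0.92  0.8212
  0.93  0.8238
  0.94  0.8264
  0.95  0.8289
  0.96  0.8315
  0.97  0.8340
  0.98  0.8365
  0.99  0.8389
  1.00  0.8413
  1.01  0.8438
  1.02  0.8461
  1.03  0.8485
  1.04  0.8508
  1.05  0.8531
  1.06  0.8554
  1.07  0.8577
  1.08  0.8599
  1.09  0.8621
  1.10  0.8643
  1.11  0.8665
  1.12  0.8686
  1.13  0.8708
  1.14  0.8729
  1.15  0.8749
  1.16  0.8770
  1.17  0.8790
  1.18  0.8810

T = 0.6667;  σ√T = 0.2939
ln(S/K) + (r + σ²/2)T = ln(480/380) + (0.089 + 0.36²/2)·0.6667 = 0.2336 + 0.1025 = 0.3361
d₁ = 0.3361 / 0.2939 = 1.1436 ≈ 1.14
d₂ = d₁ − σ√T = 1.1436 − 0.2939 = 0.8497 ≈ 0.85
exp(−rT) = exp(−0.089·0.6667) = 0.9424
C = 480·N(1.14) − 380·0.9424·N(0.85) = 480·0.8729 − 380·0.9424·0.8023 = 418.9920 − 287.3133 = 131.6787

£131.68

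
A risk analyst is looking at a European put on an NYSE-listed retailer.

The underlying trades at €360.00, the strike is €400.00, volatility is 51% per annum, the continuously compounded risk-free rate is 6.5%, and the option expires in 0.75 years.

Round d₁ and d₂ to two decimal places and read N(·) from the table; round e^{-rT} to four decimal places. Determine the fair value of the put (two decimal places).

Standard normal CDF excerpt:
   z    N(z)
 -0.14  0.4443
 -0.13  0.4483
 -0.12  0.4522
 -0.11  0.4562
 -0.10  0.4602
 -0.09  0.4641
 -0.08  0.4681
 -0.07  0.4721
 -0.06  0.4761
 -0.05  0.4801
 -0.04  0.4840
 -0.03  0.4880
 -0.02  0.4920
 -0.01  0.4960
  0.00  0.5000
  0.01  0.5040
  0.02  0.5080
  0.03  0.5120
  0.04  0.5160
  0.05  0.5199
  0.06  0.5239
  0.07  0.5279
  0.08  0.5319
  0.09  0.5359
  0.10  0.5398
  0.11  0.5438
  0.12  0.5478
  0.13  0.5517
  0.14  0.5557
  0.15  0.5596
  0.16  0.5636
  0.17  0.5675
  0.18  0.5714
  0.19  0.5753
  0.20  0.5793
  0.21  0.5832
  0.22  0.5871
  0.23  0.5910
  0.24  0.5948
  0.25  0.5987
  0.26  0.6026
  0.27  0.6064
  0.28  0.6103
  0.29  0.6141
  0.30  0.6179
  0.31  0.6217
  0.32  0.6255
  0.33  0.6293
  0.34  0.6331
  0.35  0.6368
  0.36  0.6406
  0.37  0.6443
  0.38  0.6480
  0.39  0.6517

€75.52

σ√T = 0.51 × 0.8660 = 0.4417
ln(S/K) + (r + σ²/2)T = ln(360/400) + (0.065 + 0.51²/2)·0.75 = -0.1054 + 0.1463 = 0.0409
d₁ = 0.0409 / 0.4417 = 0.0927 → 0.09
d₂ = d₁ − σ√T = 0.0927 − 0.4417 = -0.3490 → -0.35
exp(−rT) = exp(−0.065·0.75) = 0.9524
N(−d₂) = N(0.35) = 0.6368;  N(−d₁) = N(-0.09) = 0.4641
P = 400·0.9524·0.6368 − 360·0.4641 = 242.5953 − 167.0760 = 75.5193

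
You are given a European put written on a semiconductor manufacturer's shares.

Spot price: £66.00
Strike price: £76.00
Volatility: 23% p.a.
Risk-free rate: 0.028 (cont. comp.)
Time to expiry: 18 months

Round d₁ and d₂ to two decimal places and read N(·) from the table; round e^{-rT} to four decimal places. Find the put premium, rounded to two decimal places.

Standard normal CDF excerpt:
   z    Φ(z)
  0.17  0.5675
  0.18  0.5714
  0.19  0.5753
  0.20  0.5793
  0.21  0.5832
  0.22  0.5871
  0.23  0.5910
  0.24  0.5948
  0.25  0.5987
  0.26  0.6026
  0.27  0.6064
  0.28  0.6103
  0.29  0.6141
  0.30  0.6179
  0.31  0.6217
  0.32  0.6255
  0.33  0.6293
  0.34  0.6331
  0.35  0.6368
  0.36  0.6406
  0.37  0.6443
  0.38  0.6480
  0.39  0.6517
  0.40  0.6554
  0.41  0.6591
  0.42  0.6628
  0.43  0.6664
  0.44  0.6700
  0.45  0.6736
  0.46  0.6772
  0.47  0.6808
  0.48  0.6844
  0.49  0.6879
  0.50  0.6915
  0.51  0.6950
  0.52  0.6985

£11.64

σ√T = 0.23·√1.5 = 0.2817
ln(S/K) + (r + σ²/2)T = ln(66/76) + (0.028 + 0.23²/2)·1.5 = -0.1411 + 0.0817 = -0.0594
d₁ = -0.0594 / 0.2817 = -0.2109 which rounds to -0.21
d₂ = d₁ − σ√T = -0.2109 − 0.2817 = -0.4926 which rounds to -0.49
exp(−rT) = exp(−0.028·1.5) = 0.9589
N(−d₂) = N(0.49) = 0.6879;  N(−d₁) = N(0.21) = 0.5832
P = 76·0.9589·0.6879 − 66·0.5832 = 50.1317 − 38.4912 = 11.6405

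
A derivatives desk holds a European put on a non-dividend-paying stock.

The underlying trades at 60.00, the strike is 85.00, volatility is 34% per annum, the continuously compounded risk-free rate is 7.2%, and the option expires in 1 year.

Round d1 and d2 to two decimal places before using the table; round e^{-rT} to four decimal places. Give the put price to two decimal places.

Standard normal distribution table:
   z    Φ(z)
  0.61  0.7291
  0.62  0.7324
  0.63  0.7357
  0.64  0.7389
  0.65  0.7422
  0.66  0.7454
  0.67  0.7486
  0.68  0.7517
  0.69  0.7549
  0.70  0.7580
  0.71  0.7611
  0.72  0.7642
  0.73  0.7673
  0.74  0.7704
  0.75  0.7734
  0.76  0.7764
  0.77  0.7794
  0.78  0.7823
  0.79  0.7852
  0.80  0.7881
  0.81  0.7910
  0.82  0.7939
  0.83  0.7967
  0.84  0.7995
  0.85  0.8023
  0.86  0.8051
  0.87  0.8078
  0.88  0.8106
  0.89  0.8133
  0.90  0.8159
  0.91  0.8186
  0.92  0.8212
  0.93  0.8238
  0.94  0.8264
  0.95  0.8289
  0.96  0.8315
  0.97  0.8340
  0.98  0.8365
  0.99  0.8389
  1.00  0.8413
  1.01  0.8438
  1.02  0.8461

σ√T = 0.34 × 1.0000 = 0.3400
d₁ = [ln(60/85) + (0.072 + ½·0.34²)·1] / (σ√T) = (-0.3483 + 0.1298) / 0.3400 = -0.6427 which rounds to -0.64
d₂ = -0.6427 − 0.3400 = -0.9827 which rounds to -0.98
e^(−rT) = e^(−0.072·1) = 0.9305
P = 85·0.9305·N(0.98) − 60·N(0.64) = 85·0.9305·0.8365 − 60·0.7389 = 66.1609 − 44.3340 = 21.8269

21.83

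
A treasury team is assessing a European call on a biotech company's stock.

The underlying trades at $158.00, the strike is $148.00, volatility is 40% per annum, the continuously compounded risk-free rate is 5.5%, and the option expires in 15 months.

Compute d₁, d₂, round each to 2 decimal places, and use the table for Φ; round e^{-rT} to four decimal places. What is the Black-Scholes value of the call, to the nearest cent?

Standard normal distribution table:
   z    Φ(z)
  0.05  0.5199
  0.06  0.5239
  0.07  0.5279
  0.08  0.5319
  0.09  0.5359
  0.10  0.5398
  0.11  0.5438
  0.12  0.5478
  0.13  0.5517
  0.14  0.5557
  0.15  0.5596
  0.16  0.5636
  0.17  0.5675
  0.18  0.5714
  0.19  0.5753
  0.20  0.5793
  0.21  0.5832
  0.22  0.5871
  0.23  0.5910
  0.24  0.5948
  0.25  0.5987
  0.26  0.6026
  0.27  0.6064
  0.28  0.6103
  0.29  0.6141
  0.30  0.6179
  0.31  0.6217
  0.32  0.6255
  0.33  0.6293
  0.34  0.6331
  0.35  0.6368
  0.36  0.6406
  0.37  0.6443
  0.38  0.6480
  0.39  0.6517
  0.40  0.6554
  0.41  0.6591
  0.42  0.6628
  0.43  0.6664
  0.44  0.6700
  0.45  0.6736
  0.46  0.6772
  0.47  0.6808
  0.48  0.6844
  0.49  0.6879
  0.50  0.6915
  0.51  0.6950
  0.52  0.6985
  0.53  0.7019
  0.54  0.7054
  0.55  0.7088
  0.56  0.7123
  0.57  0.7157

σ√T = 0.4·√1.25 = 0.4472
d₁ = [ln(158/148) + (0.055 + ½·0.4²)·1.25] / (σ√T) = (0.0654 + 0.1688) / 0.4472 = 0.5235 ⇒ 0.52
d₂ = 0.5235 − 0.4472 = 0.0763 ⇒ 0.08
e^(−rT) = e^(−0.055·1.25) = 0.9336
N(d₁) = N(0.52) = 0.6985;  N(d₂) = N(0.08) = 0.5319
C = 158·0.6985 − 148·0.9336·0.5319 = 110.3630 − 73.4941 = 36.8689

$36.87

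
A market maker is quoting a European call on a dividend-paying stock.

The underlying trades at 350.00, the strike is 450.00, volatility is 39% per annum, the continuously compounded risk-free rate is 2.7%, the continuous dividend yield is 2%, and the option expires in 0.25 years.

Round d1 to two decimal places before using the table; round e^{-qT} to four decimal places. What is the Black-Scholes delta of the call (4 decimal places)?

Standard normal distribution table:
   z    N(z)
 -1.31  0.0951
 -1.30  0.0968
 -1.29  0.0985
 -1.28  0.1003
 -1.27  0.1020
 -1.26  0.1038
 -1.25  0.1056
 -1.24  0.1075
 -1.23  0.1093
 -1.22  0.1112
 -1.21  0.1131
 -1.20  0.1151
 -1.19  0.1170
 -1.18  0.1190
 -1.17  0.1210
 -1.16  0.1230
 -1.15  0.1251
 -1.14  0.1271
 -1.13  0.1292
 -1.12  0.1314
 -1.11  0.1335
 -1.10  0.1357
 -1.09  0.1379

σ√T = 0.39 × 0.5000 = 0.1950
d₁ = [ln(350/450) + (0.027 − 0.02 + 0.39²/2)·0.25] / 0.1950 = [-0.2513 + 0.0208] / 0.1950 = -1.1823 ⇒ -1.18
N(d₁) = N(-1.18) = 0.1190
Δ_call = e^(−qT)·N(d₁) = 0.9950·0.1190 = 0.1184

0.1184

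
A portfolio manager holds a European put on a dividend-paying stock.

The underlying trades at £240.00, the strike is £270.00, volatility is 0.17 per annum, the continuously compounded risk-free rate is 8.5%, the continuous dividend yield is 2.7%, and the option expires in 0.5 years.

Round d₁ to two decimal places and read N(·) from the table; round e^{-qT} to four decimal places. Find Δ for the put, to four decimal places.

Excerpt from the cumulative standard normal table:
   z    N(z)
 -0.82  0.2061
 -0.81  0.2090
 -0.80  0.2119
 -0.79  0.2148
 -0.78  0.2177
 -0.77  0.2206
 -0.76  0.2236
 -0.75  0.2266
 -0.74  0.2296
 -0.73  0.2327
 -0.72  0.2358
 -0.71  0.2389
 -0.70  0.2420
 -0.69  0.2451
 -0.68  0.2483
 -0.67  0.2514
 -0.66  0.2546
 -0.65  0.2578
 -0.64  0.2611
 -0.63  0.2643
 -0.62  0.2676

-0.7416

σ√T = 0.17·√0.5 = 0.1202
d₁ = [ln(240/270) + (0.085 − 0.027 + 0.17²/2)·0.5] / 0.1202 = [-0.1178 + 0.0362] / 0.1202 = -0.6785 → -0.68
N(d₁) = N(-0.68) = 0.2483
Δ_put = e^(−qT)·(N(d₁) − 1) = 0.9866·(0.2483 − 1) = -0.7416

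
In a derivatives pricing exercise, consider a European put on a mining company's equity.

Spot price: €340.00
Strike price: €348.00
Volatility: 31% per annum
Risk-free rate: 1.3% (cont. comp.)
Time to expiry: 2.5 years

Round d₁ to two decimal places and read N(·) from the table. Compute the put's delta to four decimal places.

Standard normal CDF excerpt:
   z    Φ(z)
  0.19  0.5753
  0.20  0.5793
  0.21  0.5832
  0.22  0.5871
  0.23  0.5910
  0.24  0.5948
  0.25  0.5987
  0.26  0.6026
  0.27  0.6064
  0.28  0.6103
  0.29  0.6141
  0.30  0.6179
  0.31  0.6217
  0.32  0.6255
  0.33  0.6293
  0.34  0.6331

σ√T = 0.31·√2.5 = 0.4902
ln(S/K) + (r + σ²/2)T = ln(340/348) + (0.013 + 0.31²/2)·2.5 = -0.0233 + 0.1526 = 0.1294
d₁ = 0.1294 / 0.4902 = 0.2639 ≈ 0.26
N(d₁) = N(0.26) = 0.6026
Δ_put = N(d₁) − 1 = 0.6026 − 1 = -0.3974

-0.3974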